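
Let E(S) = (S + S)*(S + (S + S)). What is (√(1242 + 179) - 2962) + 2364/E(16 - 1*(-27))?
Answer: -5476344/1849 + 7*√29 ≈ -2924.1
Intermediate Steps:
E(S) = 6*S² (E(S) = (2*S)*(S + 2*S) = (2*S)*(3*S) = 6*S²)
(√(1242 + 179) - 2962) + 2364/E(16 - 1*(-27)) = (√(1242 + 179) - 2962) + 2364/((6*(16 - 1*(-27))²)) = (√1421 - 2962) + 2364/((6*(16 + 27)²)) = (7*√29 - 2962) + 2364/((6*43²)) = (-2962 + 7*√29) + 2364/((6*1849)) = (-2962 + 7*√29) + 2364/11094 = (-2962 + 7*√29) + 2364*(1/11094) = (-2962 + 7*√29) + 394/1849 = -5476344/1849 + 7*√29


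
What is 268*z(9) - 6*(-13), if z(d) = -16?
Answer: -4210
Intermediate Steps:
268*z(9) - 6*(-13) = 268*(-16) - 6*(-13) = -4288 + 78 = -4210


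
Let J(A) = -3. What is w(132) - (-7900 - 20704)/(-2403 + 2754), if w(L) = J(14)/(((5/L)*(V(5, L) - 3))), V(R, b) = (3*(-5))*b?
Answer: 94582552/1160055 ≈ 81.533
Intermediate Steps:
V(R, b) = -15*b
w(L) = -3*L/(5*(-3 - 15*L)) (w(L) = -3*L/(5*(-15*L - 3)) = -3*L/(5*(-3 - 15*L)))
w(132) - (-7900 - 20704)/(-2403 + 2754) = (⅕)*132/(1 + 5*132) - (-7900 - 20704)/(-2403 + 2754) = (⅕)*132/(1 + 660) - (-28604)/351 = (⅕)*132/661 - (-28604)/351 = (⅕)*132*(1/661) - 1*(-28604/351) = 132/3305 + 28604/351 = 94582552/1160055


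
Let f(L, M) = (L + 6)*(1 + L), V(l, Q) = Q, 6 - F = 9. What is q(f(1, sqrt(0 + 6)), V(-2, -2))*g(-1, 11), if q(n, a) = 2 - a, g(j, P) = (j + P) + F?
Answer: 28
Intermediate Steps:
F = -3 (F = 6 - 1*9 = 6 - 9 = -3)
g(j, P) = -3 + P + j (g(j, P) = (j + P) - 3 = (P + j) - 3 = -3 + P + j)
f(L, M) = (1 + L)*(6 + L) (f(L, M) = (6 + L)*(1 + L) = (1 + L)*(6 + L))
q(f(1, sqrt(0 + 6)), V(-2, -2))*g(-1, 11) = (2 - 1*(-2))*(-3 + 11 - 1) = (2 + 2)*7 = 4*7 = 28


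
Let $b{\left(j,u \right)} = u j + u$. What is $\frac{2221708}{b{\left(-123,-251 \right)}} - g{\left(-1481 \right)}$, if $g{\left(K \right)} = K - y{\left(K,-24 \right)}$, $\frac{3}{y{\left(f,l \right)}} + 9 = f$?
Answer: $\frac{35441757117}{22813390} \approx 1553.6$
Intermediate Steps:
$y{\left(f,l \right)} = \frac{3}{-9 + f}$
$b{\left(j,u \right)} = u + j u$ ($b{\left(j,u \right)} = j u + u = u + j u$)
$g{\left(K \right)} = K - \frac{3}{-9 + K}$
$\frac{2221708}{b{\left(-123,-251 \right)}} - g{\left(-1481 \right)} = \frac{2221708}{\left(-251\right) \left(1 - 123\right)} - \frac{-3 - 1481 \left(-9 - 1481\right)}{-9 - 1481} = \frac{2221708}{\left(-251\right) \left(-122\right)} - \frac{-3 - -2206690}{-1490} = \frac{2221708}{30622} - - \frac{-3 + 2206690}{1490} = 2221708 \cdot \frac{1}{30622} - \left(- \frac{1}{1490}\right) 2206687 = \frac{1110854}{15311} - - \frac{2206687}{1490} = \frac{1110854}{15311} + \frac{2206687}{1490} = \frac{35441757117}{22813390}$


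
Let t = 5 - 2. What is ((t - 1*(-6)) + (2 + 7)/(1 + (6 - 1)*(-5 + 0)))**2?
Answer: 4761/64 ≈ 74.391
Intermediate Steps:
t = 3
((t - 1*(-6)) + (2 + 7)/(1 + (6 - 1)*(-5 + 0)))**2 = ((3 - 1*(-6)) + (2 + 7)/(1 + (6 - 1)*(-5 + 0)))**2 = ((3 + 6) + 9/(1 + 5*(-5)))**2 = (9 + 9/(1 - 25))**2 = (9 + 9/(-24))**2 = (9 + 9*(-1/24))**2 = (9 - 3/8)**2 = (69/8)**2 = 4761/64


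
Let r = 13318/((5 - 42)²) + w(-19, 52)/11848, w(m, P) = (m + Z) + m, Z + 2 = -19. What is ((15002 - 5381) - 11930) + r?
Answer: -37294065915/16219912 ≈ -2299.3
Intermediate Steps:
Z = -21 (Z = -2 - 19 = -21)
w(m, P) = -21 + 2*m (w(m, P) = (m - 21) + m = (-21 + m) + m = -21 + 2*m)
r = 157710893/16219912 (r = 13318/((5 - 42)²) + (-21 + 2*(-19))/11848 = 13318/((-37)²) + (-21 - 38)*(1/11848) = 13318/1369 - 59*1/11848 = 13318*(1/1369) - 59/11848 = 13318/1369 - 59/11848 = 157710893/16219912 ≈ 9.7233)
((15002 - 5381) - 11930) + r = ((15002 - 5381) - 11930) + 157710893/16219912 = (9621 - 11930) + 157710893/16219912 = -2309 + 157710893/16219912 = -37294065915/16219912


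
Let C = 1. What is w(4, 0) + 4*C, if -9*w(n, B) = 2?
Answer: 34/9 ≈ 3.7778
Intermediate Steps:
w(n, B) = -2/9 (w(n, B) = -⅑*2 = -2/9)
w(4, 0) + 4*C = -2/9 + 4*1 = -2/9 + 4 = 34/9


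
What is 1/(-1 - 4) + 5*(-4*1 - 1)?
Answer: -126/5 ≈ -25.200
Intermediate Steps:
1/(-1 - 4) + 5*(-4*1 - 1) = 1/(-5) + 5*(-4 - 1) = -⅕ + 5*(-5) = -⅕ - 25 = -126/5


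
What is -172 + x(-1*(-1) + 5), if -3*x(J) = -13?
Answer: -503/3 ≈ -167.67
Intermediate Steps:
x(J) = 13/3 (x(J) = -⅓*(-13) = 13/3)
-172 + x(-1*(-1) + 5) = -172 + 13/3 = -503/3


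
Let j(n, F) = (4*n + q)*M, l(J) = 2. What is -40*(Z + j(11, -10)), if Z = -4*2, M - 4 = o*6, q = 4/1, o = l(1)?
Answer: -30400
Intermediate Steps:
o = 2
q = 4 (q = 4*1 = 4)
M = 16 (M = 4 + 2*6 = 4 + 12 = 16)
Z = -8
j(n, F) = 64 + 64*n (j(n, F) = (4*n + 4)*16 = (4 + 4*n)*16 = 64 + 64*n)
-40*(Z + j(11, -10)) = -40*(-8 + (64 + 64*11)) = -40*(-8 + (64 + 704)) = -40*(-8 + 768) = -40*760 = -30400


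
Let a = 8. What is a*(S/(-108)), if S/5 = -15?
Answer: 50/9 ≈ 5.5556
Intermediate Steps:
S = -75 (S = 5*(-15) = -75)
a*(S/(-108)) = 8*(-75/(-108)) = 8*(-75*(-1/108)) = 8*(25/36) = 50/9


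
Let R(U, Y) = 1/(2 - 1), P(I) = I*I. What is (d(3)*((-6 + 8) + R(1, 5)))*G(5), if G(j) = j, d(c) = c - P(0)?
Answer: 45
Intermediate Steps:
P(I) = I**2
d(c) = c (d(c) = c - 1*0**2 = c - 1*0 = c + 0 = c)
R(U, Y) = 1 (R(U, Y) = 1/1 = 1)
(d(3)*((-6 + 8) + R(1, 5)))*G(5) = (3*((-6 + 8) + 1))*5 = (3*(2 + 1))*5 = (3*3)*5 = 9*5 = 45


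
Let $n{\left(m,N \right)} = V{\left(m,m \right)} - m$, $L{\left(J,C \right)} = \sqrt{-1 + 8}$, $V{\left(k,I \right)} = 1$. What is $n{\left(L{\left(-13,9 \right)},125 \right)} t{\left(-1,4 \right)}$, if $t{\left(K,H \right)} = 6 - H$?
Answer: $2 - 2 \sqrt{7} \approx -3.2915$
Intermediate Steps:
$L{\left(J,C \right)} = \sqrt{7}$
$n{\left(m,N \right)} = 1 - m$
$n{\left(L{\left(-13,9 \right)},125 \right)} t{\left(-1,4 \right)} = \left(1 - \sqrt{7}\right) \left(6 - 4\right) = \left(1 - \sqrt{7}\right) 2 = 2 - 2 \sqrt{7}$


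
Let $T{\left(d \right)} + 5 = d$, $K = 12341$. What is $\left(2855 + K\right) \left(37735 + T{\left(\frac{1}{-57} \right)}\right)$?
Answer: $\frac{32680654364}{57} \approx 5.7334 \cdot 10^{8}$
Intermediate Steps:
$T{\left(d \right)} = -5 + d$
$\left(2855 + K\right) \left(37735 + T{\left(\frac{1}{-57} \right)}\right) = \left(2855 + 12341\right) \left(37735 - \left(5 - \frac{1}{-57}\right)\right) = 15196 \left(37735 - \frac{286}{57}\right) = 15196 \cdot \frac{2150609}{57} = \frac{32680654364}{57}$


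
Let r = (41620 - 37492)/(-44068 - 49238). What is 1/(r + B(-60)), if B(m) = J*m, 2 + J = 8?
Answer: -15551/5599048 ≈ -0.0027774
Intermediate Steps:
J = 6 (J = -2 + 8 = 6)
B(m) = 6*m
r = -688/15551 (r = 4128/(-93306) = 4128*(-1/93306) = -688/15551 ≈ -0.044242)
1/(r + B(-60)) = 1/(-688/15551 + 6*(-60)) = 1/(-688/15551 - 360) = 1/(-5599048/15551) = -15551/5599048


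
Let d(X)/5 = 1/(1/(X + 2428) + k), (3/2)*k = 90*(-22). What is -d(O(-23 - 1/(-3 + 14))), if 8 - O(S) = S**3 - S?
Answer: 97993230/25870211389 ≈ 0.0037879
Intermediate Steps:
k = -1320 (k = 2*(90*(-22))/3 = (2/3)*(-1980) = -1320)
O(S) = 8 + S - S**3 (O(S) = 8 - (S**3 - S) = 8 + (S - S**3) = 8 + S - S**3)
d(X) = 5/(-1320 + 1/(2428 + X)) (d(X) = 5/(1/(X + 2428) - 1320) = 5/(1/(2428 + X) - 1320) = 5/(-1320 + 1/(2428 + X)))
-d(O(-23 - 1/(-3 + 14))) = -5*(2428 + (8 + (-23 - 1/(-3 + 14)) - (-23 - 1/(-3 + 14))**3))/(-3204959 - 1320*(8 + (-23 - 1/(-3 + 14)) - (-23 - 1/(-3 + 14))**3)) = -5*(2428 + (8 + (-23 - 1/11) - (-23 - 1/11)**3))/(-3204959 - 1320*(8 + (-23 - 1/11) - (-23 - 1/11)**3)) = -5*(2428 + (8 - 254/11 - (-254/11)**3))/(-3204959 - 1320*(8 - 254/11 - (-254/11)**3)) = -5*(2428 + (8 - 254/11 - 1*(-16387064/1331)))/(-3204959 - 1320*(8 - 254/11 - 1*(-16387064/1331))) = -5*(2428 + (8 - 254/11 + 16387064/1331))/(-3204959 - 1320*(8 - 254/11 + 16387064/1331)) = -5*(2428 + 16366978/1331)/(-3204959 - 1320*16366978/1331) = -5*19598646/((-3204959 - 1964037360/121)*1331) = -5*19598646/((-2351837399/121)*1331) = -5*(-121)*19598646/(2351837399*1331) = -1*(-97993230/25870211389) = 97993230/25870211389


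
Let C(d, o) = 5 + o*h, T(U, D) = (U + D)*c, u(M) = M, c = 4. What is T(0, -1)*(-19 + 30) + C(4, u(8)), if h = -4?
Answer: -71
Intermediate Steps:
T(U, D) = 4*D + 4*U (T(U, D) = (U + D)*4 = (D + U)*4 = 4*D + 4*U)
C(d, o) = 5 - 4*o (C(d, o) = 5 + o*(-4) = 5 - 4*o)
T(0, -1)*(-19 + 30) + C(4, u(8)) = (4*(-1) + 4*0)*(-19 + 30) + (5 - 4*8) = (-4 + 0)*11 + (5 - 32) = -4*11 - 27 = -44 - 27 = -71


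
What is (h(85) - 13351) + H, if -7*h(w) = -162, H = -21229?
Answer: -241898/7 ≈ -34557.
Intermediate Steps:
h(w) = 162/7 (h(w) = -1/7*(-162) = 162/7)
(h(85) - 13351) + H = (162/7 - 13351) - 21229 = -93295/7 - 21229 = -241898/7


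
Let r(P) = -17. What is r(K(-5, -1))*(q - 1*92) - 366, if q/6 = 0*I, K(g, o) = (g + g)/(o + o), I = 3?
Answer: 1198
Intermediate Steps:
K(g, o) = g/o (K(g, o) = (2*g)/((2*o)) = (2*g)*(1/(2*o)) = g/o)
q = 0 (q = 6*(0*3) = 6*0 = 0)
r(K(-5, -1))*(q - 1*92) - 366 = -17*(0 - 1*92) - 366 = -17*(0 - 92) - 366 = -17*(-92) - 366 = 1564 - 366 = 1198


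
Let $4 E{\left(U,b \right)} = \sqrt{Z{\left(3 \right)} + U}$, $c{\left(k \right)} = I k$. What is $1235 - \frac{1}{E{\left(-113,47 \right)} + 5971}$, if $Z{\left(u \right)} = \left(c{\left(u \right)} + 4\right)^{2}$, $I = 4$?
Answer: $\frac{704499866019}{570445313} + \frac{4 \sqrt{143}}{570445313} \approx 1235.0$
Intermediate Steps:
$c{\left(k \right)} = 4 k$
$Z{\left(u \right)} = \left(4 + 4 u\right)^{2}$ ($Z{\left(u \right)} = \left(4 u + 4\right)^{2} = \left(4 + 4 u\right)^{2}$)
$E{\left(U,b \right)} = \frac{\sqrt{256 + U}}{4}$ ($E{\left(U,b \right)} = \frac{\sqrt{16 \left(1 + 3\right)^{2} + U}}{4} = \frac{\sqrt{16 \cdot 4^{2} + U}}{4} = \frac{\sqrt{16 \cdot 16 + U}}{4} = \frac{\sqrt{256 + U}}{4}$)
$1235 - \frac{1}{E{\left(-113,47 \right)} + 5971} = 1235 - \frac{1}{\frac{\sqrt{256 - 113}}{4} + 5971} = 1235 - \frac{1}{\frac{\sqrt{143}}{4} + 5971} = 1235 - \frac{1}{5971 + \frac{\sqrt{143}}{4}}$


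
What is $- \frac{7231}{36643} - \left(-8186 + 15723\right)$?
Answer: $- \frac{276185522}{36643} \approx -7537.2$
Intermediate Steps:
$- \frac{7231}{36643} - \left(-8186 + 15723\right) = \left(-7231\right) \frac{1}{36643} - 7537 = - \frac{7231}{36643} - 7537 = - \frac{276185522}{36643}$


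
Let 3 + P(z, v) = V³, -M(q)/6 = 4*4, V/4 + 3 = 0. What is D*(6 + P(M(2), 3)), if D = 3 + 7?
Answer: -17250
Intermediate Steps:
V = -12 (V = -12 + 4*0 = -12 + 0 = -12)
M(q) = -96 (M(q) = -24*4 = -6*16 = -96)
D = 10
P(z, v) = -1731 (P(z, v) = -3 + (-12)³ = -3 - 1728 = -1731)
D*(6 + P(M(2), 3)) = 10*(6 - 1731) = 10*(-1725) = -17250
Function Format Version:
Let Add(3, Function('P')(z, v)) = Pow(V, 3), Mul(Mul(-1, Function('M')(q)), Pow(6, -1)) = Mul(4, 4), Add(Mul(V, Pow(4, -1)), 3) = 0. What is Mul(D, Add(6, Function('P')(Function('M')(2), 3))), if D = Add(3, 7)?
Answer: -17250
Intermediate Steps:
V = -12 (V = Add(-12, Mul(4, 0)) = Add(-12, 0) = -12)
Function('M')(q) = -96 (Function('M')(q) = Mul(-6, Mul(4, 4)) = Mul(-6, 16) = -96)
D = 10
Function('P')(z, v) = -1731 (Function('P')(z, v) = Add(-3, Pow(-12, 3)) = Add(-3, -1728) = -1731)
Mul(D, Add(6, Function('P')(Function('M')(2), 3))) = Mul(10, Add(6, -1731)) = Mul(10, -1725) = -17250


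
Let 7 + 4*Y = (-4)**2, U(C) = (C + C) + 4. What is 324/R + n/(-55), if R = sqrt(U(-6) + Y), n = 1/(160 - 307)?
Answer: 1/8085 - 648*I*sqrt(23)/23 ≈ 0.00012369 - 135.12*I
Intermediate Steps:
U(C) = 4 + 2*C (U(C) = 2*C + 4 = 4 + 2*C)
Y = 9/4 (Y = -7/4 + (1/4)*(-4)**2 = -7/4 + (1/4)*16 = -7/4 + 4 = 9/4 ≈ 2.2500)
n = -1/147 (n = 1/(-147) = -1/147 ≈ -0.0068027)
R = I*sqrt(23)/2 (R = sqrt((4 + 2*(-6)) + 9/4) = sqrt((4 - 12) + 9/4) = sqrt(-8 + 9/4) = sqrt(-23/4) = I*sqrt(23)/2 ≈ 2.3979*I)
324/R + n/(-55) = 324/((I*sqrt(23)/2)) - 1/147/(-55) = 324*(-2*I*sqrt(23)/23) - 1/147*(-1/55) = -648*I*sqrt(23)/23 + 1/8085 = 1/8085 - 648*I*sqrt(23)/23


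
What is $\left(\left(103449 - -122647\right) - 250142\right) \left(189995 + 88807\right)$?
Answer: $-6704072892$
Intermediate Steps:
$\left(\left(103449 - -122647\right) - 250142\right) \left(189995 + 88807\right) = \left(\left(103449 + 122647\right) - 250142\right) 278802 = \left(226096 - 250142\right) 278802 = \left(-24046\right) 278802 = -6704072892$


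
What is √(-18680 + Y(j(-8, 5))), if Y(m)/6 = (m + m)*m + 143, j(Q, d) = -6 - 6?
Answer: I*√16094 ≈ 126.86*I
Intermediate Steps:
j(Q, d) = -12
Y(m) = 858 + 12*m² (Y(m) = 6*((m + m)*m + 143) = 6*((2*m)*m + 143) = 6*(2*m² + 143) = 6*(143 + 2*m²) = 858 + 12*m²)
√(-18680 + Y(j(-8, 5))) = √(-18680 + (858 + 12*(-12)²)) = √(-18680 + (858 + 12*144)) = √(-18680 + (858 + 1728)) = √(-18680 + 2586) = √(-16094) = I*√16094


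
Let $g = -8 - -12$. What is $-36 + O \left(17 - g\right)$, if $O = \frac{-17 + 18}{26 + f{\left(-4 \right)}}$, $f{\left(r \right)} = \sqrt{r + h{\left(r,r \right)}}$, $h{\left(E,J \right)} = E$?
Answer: $\frac{- 72 \sqrt{2} + 923 i}{2 \left(\sqrt{2} - 13 i\right)} \approx -35.506 - 0.053757 i$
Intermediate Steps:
$g = 4$ ($g = -8 + 12 = 4$)
$f{\left(r \right)} = \sqrt{2} \sqrt{r}$ ($f{\left(r \right)} = \sqrt{r + r} = \sqrt{2 r} = \sqrt{2} \sqrt{r}$)
$O = \frac{1}{26 + 2 i \sqrt{2}}$ ($O = \frac{-17 + 18}{26 + \sqrt{2} \sqrt{-4}} = 1 \frac{1}{26 + \sqrt{2} \cdot 2 i} = 1 \frac{1}{26 + 2 i \sqrt{2}} = \frac{1}{26 + 2 i \sqrt{2}} \approx 0.038012 - 0.0041351 i$)
$-36 + O \left(17 - g\right) = -36 + \left(\frac{13}{342} - \frac{i \sqrt{2}}{342}\right) \left(17 - 4\right) = -36 + \left(\frac{13}{342} - \frac{i \sqrt{2}}{342}\right) 13 = -36 + \left(\frac{169}{342} - \frac{13 i \sqrt{2}}{342}\right) = - \frac{12143}{342} - \frac{13 i \sqrt{2}}{342}$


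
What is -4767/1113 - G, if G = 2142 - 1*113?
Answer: -107764/53 ≈ -2033.3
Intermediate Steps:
G = 2029 (G = 2142 - 113 = 2029)
-4767/1113 - G = -4767/1113 - 1*2029 = -4767*1/1113 - 2029 = -227/53 - 2029 = -107764/53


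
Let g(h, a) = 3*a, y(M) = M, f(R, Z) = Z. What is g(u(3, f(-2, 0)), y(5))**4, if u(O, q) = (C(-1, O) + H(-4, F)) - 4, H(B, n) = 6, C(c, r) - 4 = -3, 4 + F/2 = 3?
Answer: 50625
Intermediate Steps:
F = -2 (F = -8 + 2*3 = -8 + 6 = -2)
C(c, r) = 1 (C(c, r) = 4 - 3 = 1)
u(O, q) = 3 (u(O, q) = (1 + 6) - 4 = 7 - 4 = 3)
g(u(3, f(-2, 0)), y(5))**4 = (3*5)**4 = 15**4 = 50625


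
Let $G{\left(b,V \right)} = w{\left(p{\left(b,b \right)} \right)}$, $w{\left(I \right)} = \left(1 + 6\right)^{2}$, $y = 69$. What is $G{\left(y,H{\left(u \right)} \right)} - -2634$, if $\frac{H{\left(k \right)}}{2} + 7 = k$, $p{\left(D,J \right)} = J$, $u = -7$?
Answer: $2683$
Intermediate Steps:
$w{\left(I \right)} = 49$ ($w{\left(I \right)} = 7^{2} = 49$)
$H{\left(k \right)} = -14 + 2 k$
$G{\left(b,V \right)} = 49$
$G{\left(y,H{\left(u \right)} \right)} - -2634 = 49 - -2634 = 49 + 2634 = 2683$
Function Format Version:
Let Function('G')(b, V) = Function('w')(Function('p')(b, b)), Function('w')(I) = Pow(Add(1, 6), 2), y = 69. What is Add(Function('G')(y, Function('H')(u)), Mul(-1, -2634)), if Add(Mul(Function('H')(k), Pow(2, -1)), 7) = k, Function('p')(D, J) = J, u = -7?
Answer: 2683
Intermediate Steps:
Function('w')(I) = 49 (Function('w')(I) = Pow(7, 2) = 49)
Function('H')(k) = Add(-14, Mul(2, k))
Function('G')(b, V) = 49
Add(Function('G')(y, Function('H')(u)), Mul(-1, -2634)) = Add(49, Mul(-1, -2634)) = Add(49, 2634) = 2683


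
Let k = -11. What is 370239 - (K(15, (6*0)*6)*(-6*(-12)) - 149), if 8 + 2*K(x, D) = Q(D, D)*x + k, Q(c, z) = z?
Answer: 371072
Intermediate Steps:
K(x, D) = -19/2 + D*x/2 (K(x, D) = -4 + (D*x - 11)/2 = -4 + (-11 + D*x)/2 = -4 + (-11/2 + D*x/2) = -19/2 + D*x/2)
370239 - (K(15, (6*0)*6)*(-6*(-12)) - 149) = 370239 - ((-19/2 + (½)*((6*0)*6)*15)*(-6*(-12)) - 149) = 370239 - ((-19/2 + (½)*(0*6)*15)*72 - 149) = 370239 - ((-19/2 + (½)*0*15)*72 - 149) = 370239 - ((-19/2 + 0)*72 - 149) = 370239 - (-19/2*72 - 149) = 370239 - (-684 - 149) = 370239 - 1*(-833) = 370239 + 833 = 371072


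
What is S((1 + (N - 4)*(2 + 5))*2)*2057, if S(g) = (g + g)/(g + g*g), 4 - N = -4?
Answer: 4114/59 ≈ 69.729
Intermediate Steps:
N = 8 (N = 4 - 1*(-4) = 4 + 4 = 8)
S(g) = 2*g/(g + g**2) (S(g) = (2*g)/(g + g**2) = 2*g/(g + g**2))
S((1 + (N - 4)*(2 + 5))*2)*2057 = (2/(1 + (1 + (8 - 4)*(2 + 5))*2))*2057 = (2/(1 + (1 + 4*7)*2))*2057 = (2/(1 + (1 + 28)*2))*2057 = (2/(1 + 29*2))*2057 = (2/(1 + 58))*2057 = (2/59)*2057 = 4114/59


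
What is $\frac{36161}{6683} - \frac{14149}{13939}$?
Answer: $\frac{409490412}{93154337} \approx 4.3958$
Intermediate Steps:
$\frac{36161}{6683} - \frac{14149}{13939} = \frac{409490412}{93154337}$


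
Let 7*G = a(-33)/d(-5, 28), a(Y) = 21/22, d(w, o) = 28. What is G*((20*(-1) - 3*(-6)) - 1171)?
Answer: -3519/616 ≈ -5.7127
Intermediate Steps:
a(Y) = 21/22 (a(Y) = 21*(1/22) = 21/22)
G = 3/616 (G = ((21/22)/28)/7 = ((21/22)*(1/28))/7 = (⅐)*(3/88) = 3/616 ≈ 0.0048701)
G*((20*(-1) - 3*(-6)) - 1171) = 3*((20*(-1) - 3*(-6)) - 1171)/616 = 3*((-20 + 18) - 1171)/616 = 3*(-2 - 1171)/616 = (3/616)*(-1173) = -3519/616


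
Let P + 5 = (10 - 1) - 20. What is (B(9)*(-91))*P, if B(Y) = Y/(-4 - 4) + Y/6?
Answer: 546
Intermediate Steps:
B(Y) = Y/24 (B(Y) = Y/(-8) + Y*(1/6) = Y*(-1/8) + Y/6 = -Y/8 + Y/6 = Y/24)
P = -16 (P = -5 + ((10 - 1) - 20) = -5 + (9 - 20) = -5 - 11 = -16)
(B(9)*(-91))*P = (((1/24)*9)*(-91))*(-16) = ((3/8)*(-91))*(-16) = -273/8*(-16) = 546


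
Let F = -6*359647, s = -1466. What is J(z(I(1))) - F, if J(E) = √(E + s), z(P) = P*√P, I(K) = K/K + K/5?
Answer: 2157882 + √(-36650 + 6*√30)/5 ≈ 2.1579e+6 + 38.271*I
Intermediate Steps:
I(K) = 1 + K/5 (I(K) = 1 + K*(⅕) = 1 + K/5)
z(P) = P^(3/2)
F = -2157882
J(E) = √(-1466 + E) (J(E) = √(E - 1466) = √(-1466 + E))
J(z(I(1))) - F = √(-1466 + (1 + (⅕)*1)^(3/2)) - 1*(-2157882) = √(-1466 + (1 + ⅕)^(3/2)) + 2157882 = √(-1466 + (6/5)^(3/2)) + 2157882 = √(-1466 + 6*√30/25) + 2157882 = 2157882 + √(-1466 + 6*√30/25)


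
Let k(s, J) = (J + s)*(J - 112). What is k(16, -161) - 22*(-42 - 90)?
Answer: 42489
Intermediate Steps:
k(s, J) = (-112 + J)*(J + s) (k(s, J) = (J + s)*(-112 + J) = (-112 + J)*(J + s))
k(16, -161) - 22*(-42 - 90) = ((-161)**2 - 112*(-161) - 112*16 - 161*16) - 22*(-42 - 90) = (25921 + 18032 - 1792 - 2576) - 22*(-132) = 39585 + 2904 = 42489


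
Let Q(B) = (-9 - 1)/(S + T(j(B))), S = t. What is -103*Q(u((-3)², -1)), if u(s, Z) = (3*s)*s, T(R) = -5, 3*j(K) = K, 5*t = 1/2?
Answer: -10300/49 ≈ -210.20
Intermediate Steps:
t = ⅒ (t = (⅕)/2 = (⅕)*(½) = ⅒ ≈ 0.10000)
j(K) = K/3
S = ⅒ ≈ 0.10000
u(s, Z) = 3*s²
Q(B) = 100/49 (Q(B) = (-9 - 1)/(⅒ - 5) = -10/(-49/10) = -10*(-10/49) = 100/49)
-103*Q(u((-3)², -1)) = -103*100/49 = -10300/49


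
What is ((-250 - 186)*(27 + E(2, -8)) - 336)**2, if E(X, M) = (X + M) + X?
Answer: 107412496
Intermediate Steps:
E(X, M) = M + 2*X (E(X, M) = (M + X) + X = M + 2*X)
((-250 - 186)*(27 + E(2, -8)) - 336)**2 = ((-250 - 186)*(27 + (-8 + 2*2)) - 336)**2 = (-436*(27 + (-8 + 4)) - 336)**2 = (-436*(27 - 4) - 336)**2 = (-436*23 - 336)**2 = (-10028 - 336)**2 = (-10364)**2 = 107412496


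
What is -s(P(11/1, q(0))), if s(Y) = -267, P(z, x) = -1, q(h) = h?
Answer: 267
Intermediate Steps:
-s(P(11/1, q(0))) = -1*(-267) = 267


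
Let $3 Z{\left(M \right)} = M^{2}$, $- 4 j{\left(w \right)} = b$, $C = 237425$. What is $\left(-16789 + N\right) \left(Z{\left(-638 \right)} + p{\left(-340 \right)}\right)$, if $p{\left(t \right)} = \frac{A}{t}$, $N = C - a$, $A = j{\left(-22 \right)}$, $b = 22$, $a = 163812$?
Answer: $\frac{1966039036159}{255} \approx 7.71 \cdot 10^{9}$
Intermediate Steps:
$j{\left(w \right)} = - \frac{11}{2}$ ($j{\left(w \right)} = \left(- \frac{1}{4}\right) 22 = - \frac{11}{2}$)
$A = - \frac{11}{2} \approx -5.5$
$Z{\left(M \right)} = \frac{M^{2}}{3}$
$N = 73613$ ($N = 237425 - 163812 = 73613$)
$p{\left(t \right)} = - \frac{11}{2 t}$
$\left(-16789 + N\right) \left(Z{\left(-638 \right)} + p{\left(-340 \right)}\right) = \left(-16789 + 73613\right) \left(\frac{\left(-638\right)^{2}}{3} - \frac{11}{2 \left(-340\right)}\right) = 56824 \left(\frac{1}{3} \cdot 407044 - - \frac{11}{680}\right) = 56824 \left(\frac{407044}{3} + \frac{11}{680}\right) = 56824 \cdot \frac{276789953}{2040} = \frac{1966039036159}{255}$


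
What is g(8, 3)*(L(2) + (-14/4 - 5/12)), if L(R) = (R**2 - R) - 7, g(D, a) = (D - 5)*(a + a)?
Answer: -321/2 ≈ -160.50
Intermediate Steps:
g(D, a) = 2*a*(-5 + D) (g(D, a) = (-5 + D)*(2*a) = 2*a*(-5 + D))
L(R) = -7 + R**2 - R
g(8, 3)*(L(2) + (-14/4 - 5/12)) = (2*3*(-5 + 8))*((-7 + 2**2 - 1*2) + (-14/4 - 5/12)) = (2*3*3)*((-7 + 4 - 2) + (-14*1/4 - 5*1/12)) = 18*(-5 + (-7/2 - 5/12)) = 18*(-5 - 47/12) = 18*(-107/12) = -321/2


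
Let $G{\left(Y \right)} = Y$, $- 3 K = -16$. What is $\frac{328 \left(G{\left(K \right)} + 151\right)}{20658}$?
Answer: $\frac{76916}{30987} \approx 2.4822$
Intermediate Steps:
$K = \frac{16}{3}$ ($K = \left(- \frac{1}{3}\right) \left(-16\right) = \frac{16}{3} \approx 5.3333$)
$\frac{328 \left(G{\left(K \right)} + 151\right)}{20658} = \frac{328 \left(\frac{16}{3} + 151\right)}{20658} = 328 \cdot \frac{469}{3} \cdot \frac{1}{20658} = \frac{153832}{3} \cdot \frac{1}{20658} = \frac{76916}{30987}$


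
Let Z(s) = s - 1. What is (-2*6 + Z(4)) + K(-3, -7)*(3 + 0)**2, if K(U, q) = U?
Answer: -36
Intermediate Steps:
Z(s) = -1 + s
(-2*6 + Z(4)) + K(-3, -7)*(3 + 0)**2 = (-2*6 + (-1 + 4)) - 3*(3 + 0)**2 = (-12 + 3) - 3*3**2 = -9 - 3*9 = -9 - 27 = -36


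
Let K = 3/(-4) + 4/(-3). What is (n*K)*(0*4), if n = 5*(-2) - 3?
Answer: 0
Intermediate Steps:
n = -13 (n = -10 - 3 = -13)
K = -25/12 (K = 3*(-¼) + 4*(-⅓) = -¾ - 4/3 = -25/12 ≈ -2.0833)
(n*K)*(0*4) = (-13*(-25/12))*(0*4) = (325/12)*0 = 0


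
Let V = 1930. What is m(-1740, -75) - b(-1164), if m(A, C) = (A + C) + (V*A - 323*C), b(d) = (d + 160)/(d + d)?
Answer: -1941430031/582 ≈ -3.3358e+6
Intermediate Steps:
b(d) = (160 + d)/(2*d) (b(d) = (160 + d)/((2*d)) = (160 + d)*(1/(2*d)) = (160 + d)/(2*d))
m(A, C) = -322*C + 1931*A (m(A, C) = (A + C) + (1930*A - 323*C) = (A + C) + (-323*C + 1930*A) = -322*C + 1931*A)
m(-1740, -75) - b(-1164) = (-322*(-75) + 1931*(-1740)) - (160 - 1164)/(2*(-1164)) = (24150 - 3359940) - (-1)*(-1004)/(2*1164) = -3335790 - 1*251/582 = -3335790 - 251/582 = -1941430031/582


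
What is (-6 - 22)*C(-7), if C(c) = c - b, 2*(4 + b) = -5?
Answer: 14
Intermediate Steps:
b = -13/2 (b = -4 + (1/2)*(-5) = -4 - 5/2 = -13/2 ≈ -6.5000)
C(c) = 13/2 + c (C(c) = c - 1*(-13/2) = c + 13/2 = 13/2 + c)
(-6 - 22)*C(-7) = (-6 - 22)*(13/2 - 7) = -28*(-1/2) = 14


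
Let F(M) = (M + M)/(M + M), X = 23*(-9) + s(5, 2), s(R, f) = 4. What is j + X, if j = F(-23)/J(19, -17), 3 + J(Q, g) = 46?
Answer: -8728/43 ≈ -202.98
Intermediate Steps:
J(Q, g) = 43 (J(Q, g) = -3 + 46 = 43)
X = -203 (X = 23*(-9) + 4 = -207 + 4 = -203)
F(M) = 1 (F(M) = (2*M)/((2*M)) = (2*M)*(1/(2*M)) = 1)
j = 1/43 ≈ 0.023256
j + X = 1/43 - 203 = -8728/43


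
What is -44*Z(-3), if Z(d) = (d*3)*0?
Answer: 0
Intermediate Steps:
Z(d) = 0 (Z(d) = (3*d)*0 = 0)
-44*Z(-3) = -44*0 = 0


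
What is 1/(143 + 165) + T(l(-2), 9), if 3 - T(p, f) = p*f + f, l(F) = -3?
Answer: 6469/308 ≈ 21.003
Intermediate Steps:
T(p, f) = 3 - f - f*p (T(p, f) = 3 - (p*f + f) = 3 - (f*p + f) = 3 - (f + f*p) = 3 + (-f - f*p) = 3 - f - f*p)
1/(143 + 165) + T(l(-2), 9) = 1/(143 + 165) + (3 - 1*9 - 1*9*(-3)) = 1/308 + (3 - 9 + 27) = 1/308 + 21 = 6469/308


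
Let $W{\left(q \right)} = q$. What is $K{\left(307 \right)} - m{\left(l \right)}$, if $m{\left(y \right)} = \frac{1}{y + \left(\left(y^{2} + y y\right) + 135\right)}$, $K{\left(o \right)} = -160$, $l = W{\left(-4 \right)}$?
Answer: $- \frac{26081}{163} \approx -160.01$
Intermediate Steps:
$l = -4$
$m{\left(y \right)} = \frac{1}{135 + y + 2 y^{2}}$ ($m{\left(y \right)} = \frac{1}{y + \left(\left(y^{2} + y^{2}\right) + 135\right)} = \frac{1}{y + \left(2 y^{2} + 135\right)} = \frac{1}{y + \left(135 + 2 y^{2}\right)} = \frac{1}{135 + y + 2 y^{2}}$)
$K{\left(307 \right)} - m{\left(l \right)} = -160 - \frac{1}{135 - 4 + 2 \left(-4\right)^{2}} = -160 - \frac{1}{135 - 4 + 2 \cdot 16} = -160 - \frac{1}{135 - 4 + 32} = -160 - \frac{1}{163} = - \frac{26081}{163}$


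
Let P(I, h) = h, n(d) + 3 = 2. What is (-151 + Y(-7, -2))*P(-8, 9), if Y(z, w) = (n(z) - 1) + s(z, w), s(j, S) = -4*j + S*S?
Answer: -1089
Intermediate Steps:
s(j, S) = S² - 4*j (s(j, S) = -4*j + S² = S² - 4*j)
n(d) = -1 (n(d) = -3 + 2 = -1)
Y(z, w) = -2 + w² - 4*z (Y(z, w) = (-1 - 1) + (w² - 4*z) = -2 + (w² - 4*z) = -2 + w² - 4*z)
(-151 + Y(-7, -2))*P(-8, 9) = (-151 + (-2 + (-2)² - 4*(-7)))*9 = (-151 + (-2 + 4 + 28))*9 = (-151 + 30)*9 = -121*9 = -1089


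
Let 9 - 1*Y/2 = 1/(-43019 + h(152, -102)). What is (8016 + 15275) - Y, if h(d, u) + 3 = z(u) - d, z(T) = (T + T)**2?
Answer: 18129666/779 ≈ 23273.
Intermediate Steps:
z(T) = 4*T**2 (z(T) = (2*T)**2 = 4*T**2)
h(d, u) = -3 - d + 4*u**2 (h(d, u) = -3 + (4*u**2 - d) = -3 + (-d + 4*u**2) = -3 - d + 4*u**2)
Y = 14023/779 (Y = 18 - 2/(-43019 + (-3 - 1*152 + 4*(-102)**2)) = 18 - 2/(-43019 + (-3 - 152 + 4*10404)) = 18 - 2/(-43019 + (-3 - 152 + 41616)) = 18 - 2/(-43019 + 41461) = 18 - 2/(-1558) = 18 - 2*(-1/1558) = 18 + 1/779 = 14023/779 ≈ 18.001)
(8016 + 15275) - Y = (8016 + 15275) - 1*14023/779 = 23291 - 14023/779 = 18129666/779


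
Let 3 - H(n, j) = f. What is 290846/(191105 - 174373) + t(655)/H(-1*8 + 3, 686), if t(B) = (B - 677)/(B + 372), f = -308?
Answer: 46447485879/2672075302 ≈ 17.383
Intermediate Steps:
H(n, j) = 311 (H(n, j) = 3 - 1*(-308) = 3 + 308 = 311)
t(B) = (-677 + B)/(372 + B)
290846/(191105 - 174373) + t(655)/H(-1*8 + 3, 686) = 290846/(191105 - 174373) + ((-677 + 655)/(372 + 655))/311 = 290846/16732 + (-22/1027)*(1/311) = 290846*(1/16732) + ((1/1027)*(-22))*(1/311) = 145423/8366 - 22/1027*1/311 = 145423/8366 - 22/319397 = 46447485879/2672075302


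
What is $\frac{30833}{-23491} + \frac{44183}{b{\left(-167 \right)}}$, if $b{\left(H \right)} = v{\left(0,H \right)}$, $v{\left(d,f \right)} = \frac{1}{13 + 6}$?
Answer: $\frac{19720123374}{23491} \approx 8.3948 \cdot 10^{5}$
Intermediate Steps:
$v{\left(d,f \right)} = \frac{1}{19}$
$b{\left(H \right)} = \frac{1}{19}$
$\frac{30833}{-23491} + \frac{44183}{b{\left(-167 \right)}} = \frac{30833}{-23491} + 44183 \frac{1}{\frac{1}{19}} = 30833 \left(- \frac{1}{23491}\right) + 44183 \cdot 19 = - \frac{30833}{23491} + 839477 = \frac{19720123374}{23491}$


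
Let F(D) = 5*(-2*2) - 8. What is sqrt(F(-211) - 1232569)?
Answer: I*sqrt(1232597) ≈ 1110.2*I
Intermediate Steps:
F(D) = -28 (F(D) = 5*(-4) - 8 = -20 - 8 = -28)
sqrt(F(-211) - 1232569) = sqrt(-28 - 1232569) = sqrt(-1232597) = I*sqrt(1232597)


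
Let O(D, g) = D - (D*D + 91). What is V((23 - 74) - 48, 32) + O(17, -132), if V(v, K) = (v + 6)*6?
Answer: -921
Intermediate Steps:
V(v, K) = 36 + 6*v (V(v, K) = (6 + v)*6 = 36 + 6*v)
O(D, g) = -91 + D - D² (O(D, g) = D - (D² + 91) = D - (91 + D²) = D + (-91 - D²) = -91 + D - D²)
V((23 - 74) - 48, 32) + O(17, -132) = (36 + 6*((23 - 74) - 48)) + (-91 + 17 - 1*17²) = (36 + 6*(-51 - 48)) + (-91 + 17 - 1*289) = (36 + 6*(-99)) + (-91 + 17 - 289) = (36 - 594) - 363 = -558 - 363 = -921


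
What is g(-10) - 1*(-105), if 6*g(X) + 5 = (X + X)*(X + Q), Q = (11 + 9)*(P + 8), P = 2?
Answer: -3175/6 ≈ -529.17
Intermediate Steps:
Q = 200 (Q = (11 + 9)*(2 + 8) = 20*10 = 200)
g(X) = -⅚ + X*(200 + X)/3 (g(X) = -⅚ + ((X + X)*(X + 200))/6 = -⅚ + ((2*X)*(200 + X))/6 = -⅚ + (2*X*(200 + X))/6 = -⅚ + X*(200 + X)/3)
g(-10) - 1*(-105) = (-⅚ + (⅓)*(-10)² + (200/3)*(-10)) - 1*(-105) = (-⅚ + (⅓)*100 - 2000/3) + 105 = (-⅚ + 100/3 - 2000/3) + 105 = -3805/6 + 105 = -3175/6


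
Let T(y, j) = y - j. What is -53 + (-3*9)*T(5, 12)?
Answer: 136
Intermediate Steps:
-53 + (-3*9)*T(5, 12) = -53 + (-3*9)*(5 - 1*12) = -53 - 27*(5 - 12) = -53 - 27*(-7) = -53 + 189 = 136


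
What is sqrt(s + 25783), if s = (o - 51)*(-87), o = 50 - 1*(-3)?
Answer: sqrt(25609) ≈ 160.03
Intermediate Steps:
o = 53 (o = 50 + 3 = 53)
s = -174 (s = (53 - 51)*(-87) = 2*(-87) = -174)
sqrt(s + 25783) = sqrt(-174 + 25783) = sqrt(25609)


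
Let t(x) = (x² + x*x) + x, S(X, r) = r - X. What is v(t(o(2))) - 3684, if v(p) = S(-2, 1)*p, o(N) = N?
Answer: -3654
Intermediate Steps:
t(x) = x + 2*x² (t(x) = (x² + x²) + x = 2*x² + x = x + 2*x²)
v(p) = 3*p (v(p) = (1 - 1*(-2))*p = (1 + 2)*p = 3*p)
v(t(o(2))) - 3684 = 3*(2*(1 + 2*2)) - 3684 = 3*(2*(1 + 4)) - 3684 = 3*(2*5) - 3684 = 3*10 - 3684 = 30 - 3684 = -3654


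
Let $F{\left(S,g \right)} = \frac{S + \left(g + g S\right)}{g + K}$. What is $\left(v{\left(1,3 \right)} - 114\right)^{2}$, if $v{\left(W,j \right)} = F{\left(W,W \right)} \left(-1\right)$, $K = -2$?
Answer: $12321$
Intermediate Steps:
$F{\left(S,g \right)} = \frac{S + g + S g}{-2 + g}$ ($F{\left(S,g \right)} = \frac{S + \left(g + g S\right)}{g - 2} = \frac{S + \left(g + S g\right)}{-2 + g} = \frac{S + g + S g}{-2 + g}$)
$v{\left(W,j \right)} = - \frac{W^{2} + 2 W}{-2 + W}$ ($v{\left(W,j \right)} = \frac{W + W + W W}{-2 + W} \left(-1\right) = \frac{W + W + W^{2}}{-2 + W} \left(-1\right) = \frac{W^{2} + 2 W}{-2 + W} \left(-1\right) = - \frac{W^{2} + 2 W}{-2 + W}$)
$\left(v{\left(1,3 \right)} - 114\right)^{2} = \left(1 \frac{1}{-2 + 1} \left(-2 - 1\right) - 114\right)^{2} = \left(1 \frac{1}{-1} \left(-2 - 1\right) - 114\right)^{2} = \left(1 \left(-1\right) \left(-3\right) - 114\right)^{2} = \left(3 - 114\right)^{2} = \left(-111\right)^{2} = 12321$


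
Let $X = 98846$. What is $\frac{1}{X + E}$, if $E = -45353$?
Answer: $\frac{1}{53493} \approx 1.8694 \cdot 10^{-5}$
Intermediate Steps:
$\frac{1}{X + E} = \frac{1}{98846 - 45353} = \frac{1}{53493}$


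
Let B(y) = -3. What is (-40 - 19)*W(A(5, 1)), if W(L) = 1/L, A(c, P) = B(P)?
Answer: 59/3 ≈ 19.667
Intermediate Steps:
A(c, P) = -3
(-40 - 19)*W(A(5, 1)) = (-40 - 19)/(-3) = -59*(-⅓) = 59/3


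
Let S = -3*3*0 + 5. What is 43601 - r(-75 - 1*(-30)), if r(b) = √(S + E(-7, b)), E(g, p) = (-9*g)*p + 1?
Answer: 43601 - I*√2829 ≈ 43601.0 - 53.188*I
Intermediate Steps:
S = 5 (S = -9*0 + 5 = 0 + 5 = 5)
E(g, p) = 1 - 9*g*p (E(g, p) = -9*g*p + 1 = 1 - 9*g*p)
r(b) = √(6 + 63*b) (r(b) = √(5 + (1 - 9*(-7)*b)) = √(5 + (1 + 63*b)) = √(6 + 63*b))
43601 - r(-75 - 1*(-30)) = 43601 - √(6 + 63*(-75 - 1*(-30))) = 43601 - √(6 + 63*(-75 + 30)) = 43601 - √(6 + 63*(-45)) = 43601 - √(6 - 2835) = 43601 - √(-2829) = 43601 - I*√2829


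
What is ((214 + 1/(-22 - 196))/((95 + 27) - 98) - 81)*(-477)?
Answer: 59965419/1744 ≈ 34384.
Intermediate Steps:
((214 + 1/(-22 - 196))/((95 + 27) - 98) - 81)*(-477) = ((214 + 1/(-218))/(122 - 98) - 81)*(-477) = ((214 - 1/218)/24 - 81)*(-477) = ((46651/218)*(1/24) - 81)*(-477) = (46651/5232 - 81)*(-477) = -377141/5232*(-477) = 59965419/1744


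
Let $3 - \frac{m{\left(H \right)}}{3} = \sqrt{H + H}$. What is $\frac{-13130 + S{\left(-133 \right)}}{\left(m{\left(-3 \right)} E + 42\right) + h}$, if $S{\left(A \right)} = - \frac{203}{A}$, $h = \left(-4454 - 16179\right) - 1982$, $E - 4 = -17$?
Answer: $\frac{2829908145}{4891029647} + \frac{9728199 i \sqrt{6}}{9782059294} \approx 0.57859 + 0.002436 i$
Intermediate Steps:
$E = -13$ ($E = 4 - 17 = -13$)
$m{\left(H \right)} = 9 - 3 \sqrt{2} \sqrt{H}$ ($m{\left(H \right)} = 9 - 3 \sqrt{H + H} = 9 - 3 \sqrt{2 H} = 9 - 3 \sqrt{2} \sqrt{H}$)
$h = -22615$ ($h = -20633 - 1982 = -22615$)
$\frac{-13130 + S{\left(-133 \right)}}{\left(m{\left(-3 \right)} E + 42\right) + h} = \frac{-13130 - \frac{203}{-133}}{\left(\left(9 - 3 \sqrt{2} \sqrt{-3}\right) \left(-13\right) + 42\right) - 22615} = \frac{-13130 - - \frac{29}{19}}{\left(\left(9 - 3 \sqrt{2} i \sqrt{3}\right) \left(-13\right) + 42\right) - 22615} = \frac{-13130 + \frac{29}{19}}{\left(\left(9 - 3 i \sqrt{6}\right) \left(-13\right) + 42\right) - 22615} = - \frac{249441}{19 \left(\left(\left(-117 + 39 i \sqrt{6}\right) + 42\right) - 22615\right)} = - \frac{249441}{19 \left(\left(-75 + 39 i \sqrt{6}\right) - 22615\right)} = - \frac{249441}{19 \left(-22690 + 39 i \sqrt{6}\right)}$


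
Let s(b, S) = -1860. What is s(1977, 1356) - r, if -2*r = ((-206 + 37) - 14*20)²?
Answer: 197881/2 ≈ 98941.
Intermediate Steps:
r = -201601/2 (r = -((-206 + 37) - 14*20)²/2 = -(-169 - 280)²/2 = -½*(-449)² = -½*201601 = -201601/2 ≈ -1.0080e+5)
s(1977, 1356) - r = -1860 - 1*(-201601/2) = -1860 + 201601/2 = 197881/2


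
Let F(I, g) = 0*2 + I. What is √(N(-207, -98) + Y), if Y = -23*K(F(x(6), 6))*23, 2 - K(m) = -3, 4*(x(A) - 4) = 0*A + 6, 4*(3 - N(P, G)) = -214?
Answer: I*√10354/2 ≈ 50.877*I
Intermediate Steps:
N(P, G) = 113/2 (N(P, G) = 3 - ¼*(-214) = 3 + 107/2 = 113/2)
x(A) = 11/2 (x(A) = 4 + (0*A + 6)/4 = 4 + (0 + 6)/4 = 4 + (¼)*6 = 4 + 3/2 = 11/2)
F(I, g) = I (F(I, g) = 0 + I = I)
K(m) = 5 (K(m) = 2 - 1*(-3) = 2 + 3 = 5)
Y = -2645 (Y = -23*5*23 = -115*23 = -2645)
√(N(-207, -98) + Y) = √(113/2 - 2645) = √(-5177/2) = I*√10354/2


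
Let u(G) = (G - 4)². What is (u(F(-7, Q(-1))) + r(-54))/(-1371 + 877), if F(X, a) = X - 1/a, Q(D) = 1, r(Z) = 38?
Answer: -7/19 ≈ -0.36842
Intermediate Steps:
u(G) = (-4 + G)²
(u(F(-7, Q(-1))) + r(-54))/(-1371 + 877) = ((-4 + (-7 - 1/1))² + 38)/(-1371 + 877) = ((-4 + (-7 - 1*1))² + 38)/(-494) = ((-4 + (-7 - 1))² + 38)*(-1/494) = ((-4 - 8)² + 38)*(-1/494) = ((-12)² + 38)*(-1/494) = (144 + 38)*(-1/494) = 182*(-1/494) = -7/19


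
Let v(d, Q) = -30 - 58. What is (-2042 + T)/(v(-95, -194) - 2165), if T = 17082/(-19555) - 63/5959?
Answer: 238053699893/262538135985 ≈ 0.90674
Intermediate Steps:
v(d, Q) = -88
T = -103023603/116528245 (T = 17082*(-1/19555) - 63*1/5959 = -17082/19555 - 63/5959 = -103023603/116528245 ≈ -0.88411)
(-2042 + T)/(v(-95, -194) - 2165) = (-2042 - 103023603/116528245)/(-88 - 2165) = -238053699893/116528245/(-2253) = -238053699893/116528245*(-1/2253) = 238053699893/262538135985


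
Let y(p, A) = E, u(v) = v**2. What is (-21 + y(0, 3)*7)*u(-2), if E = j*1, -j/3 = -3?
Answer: 168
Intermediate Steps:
j = 9 (j = -3*(-3) = 9)
E = 9 (E = 9*1 = 9)
y(p, A) = 9
(-21 + y(0, 3)*7)*u(-2) = (-21 + 9*7)*(-2)**2 = (-21 + 63)*4 = 42*4 = 168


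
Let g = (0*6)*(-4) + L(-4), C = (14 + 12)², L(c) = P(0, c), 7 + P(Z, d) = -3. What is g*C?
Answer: -6760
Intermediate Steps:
P(Z, d) = -10 (P(Z, d) = -7 - 3 = -10)
L(c) = -10
C = 676 (C = 26² = 676)
g = -10 (g = (0*6)*(-4) - 10 = 0*(-4) - 10 = 0 - 10 = -10)
g*C = -10*676 = -6760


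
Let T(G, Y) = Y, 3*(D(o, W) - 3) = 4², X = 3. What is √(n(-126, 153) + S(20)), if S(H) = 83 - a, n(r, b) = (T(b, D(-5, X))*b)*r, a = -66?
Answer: I*√160501 ≈ 400.63*I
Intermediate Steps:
D(o, W) = 25/3 (D(o, W) = 3 + (⅓)*4² = 3 + (⅓)*16 = 3 + 16/3 = 25/3)
n(r, b) = 25*b*r/3 (n(r, b) = (25*b/3)*r = 25*b*r/3)
S(H) = 149 (S(H) = 83 - 1*(-66) = 83 + 66 = 149)
√(n(-126, 153) + S(20)) = √((25/3)*153*(-126) + 149) = √(-160650 + 149) = √(-160501) = I*√160501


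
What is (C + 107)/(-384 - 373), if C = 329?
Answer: -436/757 ≈ -0.57596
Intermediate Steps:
(C + 107)/(-384 - 373) = (329 + 107)/(-384 - 373) = 436/(-757) = 436*(-1/757) = -436/757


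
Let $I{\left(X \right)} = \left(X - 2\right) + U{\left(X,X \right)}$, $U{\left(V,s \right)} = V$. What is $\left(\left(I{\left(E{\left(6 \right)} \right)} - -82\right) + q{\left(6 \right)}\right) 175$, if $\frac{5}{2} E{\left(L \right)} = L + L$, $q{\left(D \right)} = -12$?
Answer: $13580$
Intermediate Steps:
$E{\left(L \right)} = \frac{4 L}{5}$ ($E{\left(L \right)} = \frac{2 \left(L + L\right)}{5} = \frac{2 \cdot 2 L}{5} = \frac{4 L}{5}$)
$I{\left(X \right)} = -2 + 2 X$ ($I{\left(X \right)} = \left(X - 2\right) + X = \left(-2 + X\right) + X = -2 + 2 X$)
$\left(\left(I{\left(E{\left(6 \right)} \right)} - -82\right) + q{\left(6 \right)}\right) 175 = \left(\left(\left(-2 + 2 \cdot \frac{4}{5} \cdot 6\right) - -82\right) - 12\right) 175 = \left(\left(\left(-2 + 2 \cdot \frac{24}{5}\right) + 82\right) - 12\right) 175 = \left(\left(\left(-2 + \frac{48}{5}\right) + 82\right) - 12\right) 175 = \left(\left(\frac{38}{5} + 82\right) - 12\right) 175 = \left(\frac{448}{5} - 12\right) 175 = \frac{388}{5} \cdot 175 = 13580$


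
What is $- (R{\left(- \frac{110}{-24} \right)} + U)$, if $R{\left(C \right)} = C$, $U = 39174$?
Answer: $- \frac{470143}{12} \approx -39179.0$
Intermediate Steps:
$- (R{\left(- \frac{110}{-24} \right)} + U) = - (- \frac{110}{-24} + 39174) = - (\left(-110\right) \left(- \frac{1}{24}\right) + 39174) = - (\frac{55}{12} + 39174) = \left(-1\right) \frac{470143}{12} = - \frac{470143}{12}$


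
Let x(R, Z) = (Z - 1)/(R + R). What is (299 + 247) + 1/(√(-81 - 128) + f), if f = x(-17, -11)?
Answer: 32998704/60437 - 289*I*√209/60437 ≈ 546.0 - 0.06913*I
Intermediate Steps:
x(R, Z) = (-1 + Z)/(2*R) (x(R, Z) = (-1 + Z)/((2*R)) = (-1 + Z)*(1/(2*R)) = (-1 + Z)/(2*R))
f = 6/17 (f = (½)*(-1 - 11)/(-17) = (½)*(-1/17)*(-12) = 6/17 ≈ 0.35294)
(299 + 247) + 1/(√(-81 - 128) + f) = (299 + 247) + 1/(√(-81 - 128) + 6/17) = 546 + 1/(√(-209) + 6/17) = 546 + 1/(I*√209 + 6/17) = 546 + 1/(6/17 + I*√209)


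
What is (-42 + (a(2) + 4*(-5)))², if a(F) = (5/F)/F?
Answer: 59049/16 ≈ 3690.6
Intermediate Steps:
a(F) = 5/F²
(-42 + (a(2) + 4*(-5)))² = (-42 + (5/2² + 4*(-5)))² = (-42 + (5*(¼) - 20))² = (-42 + (5/4 - 20))² = (-42 - 75/4)² = (-243/4)² = 59049/16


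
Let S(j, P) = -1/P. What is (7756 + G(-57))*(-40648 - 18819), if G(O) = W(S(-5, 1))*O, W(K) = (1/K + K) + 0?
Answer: -468005290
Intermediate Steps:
W(K) = K + 1/K (W(K) = (K + 1/K) + 0 = K + 1/K)
G(O) = -2*O (G(O) = (-1/1 + 1/(-1/1))*O = (-1*1 + 1/(-1*1))*O = (-1 + 1/(-1))*O = (-1 - 1)*O = -2*O)
(7756 + G(-57))*(-40648 - 18819) = (7756 - 2*(-57))*(-40648 - 18819) = (7756 + 114)*(-59467) = 7870*(-59467) = -468005290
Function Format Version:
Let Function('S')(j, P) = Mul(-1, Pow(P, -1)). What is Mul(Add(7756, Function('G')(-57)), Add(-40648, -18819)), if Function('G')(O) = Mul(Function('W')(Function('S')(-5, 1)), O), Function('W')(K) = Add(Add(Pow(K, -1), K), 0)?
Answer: -468005290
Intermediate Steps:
Function('W')(K) = Add(K, Pow(K, -1)) (Function('W')(K) = Add(Add(K, Pow(K, -1)), 0) = Add(K, Pow(K, -1)))
Function('G')(O) = Mul(-2, O) (Function('G')(O) = Mul(Add(Mul(-1, Pow(1, -1)), Pow(Mul(-1, Pow(1, -1)), -1)), O) = Mul(Add(Mul(-1, 1), Pow(Mul(-1, 1), -1)), O) = Mul(Add(-1, Pow(-1, -1)), O) = Mul(Add(-1, -1), O) = Mul(-2, O))
Mul(Add(7756, Function('G')(-57)), Add(-40648, -18819)) = Mul(Add(7756, Mul(-2, -57)), Add(-40648, -18819)) = Mul(Add(7756, 114), -59467) = Mul(7870, -59467) = -468005290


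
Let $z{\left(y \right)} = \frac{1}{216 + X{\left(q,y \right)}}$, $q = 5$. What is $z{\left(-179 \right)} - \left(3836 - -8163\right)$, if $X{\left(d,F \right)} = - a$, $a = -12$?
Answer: $- \frac{2735771}{228} \approx -11999.0$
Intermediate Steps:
$X{\left(d,F \right)} = 12$ ($X{\left(d,F \right)} = \left(-1\right) \left(-12\right) = 12$)
$z{\left(y \right)} = \frac{1}{228}$ ($z{\left(y \right)} = \frac{1}{216 + 12} = \frac{1}{228}$)
$z{\left(-179 \right)} - \left(3836 - -8163\right) = \frac{1}{228} - \left(3836 - -8163\right) = \frac{1}{228} - \left(3836 + 8163\right) = \frac{1}{228} - 11999 = - \frac{2735771}{228}$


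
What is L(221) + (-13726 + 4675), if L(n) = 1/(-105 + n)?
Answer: -1049915/116 ≈ -9051.0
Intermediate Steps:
L(221) + (-13726 + 4675) = 1/(-105 + 221) + (-13726 + 4675) = 1/116 - 9051 = -1049915/116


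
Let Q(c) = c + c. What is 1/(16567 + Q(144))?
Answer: 1/16855 ≈ 5.9330e-5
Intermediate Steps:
Q(c) = 2*c
1/(16567 + Q(144)) = 1/(16567 + 2*144) = 1/(16567 + 288) = 1/16855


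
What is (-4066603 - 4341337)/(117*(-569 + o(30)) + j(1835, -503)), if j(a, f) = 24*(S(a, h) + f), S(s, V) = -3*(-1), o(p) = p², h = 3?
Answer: -8407940/26727 ≈ -314.59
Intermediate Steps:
S(s, V) = 3
j(a, f) = 72 + 24*f (j(a, f) = 24*(3 + f) = 72 + 24*f)
(-4066603 - 4341337)/(117*(-569 + o(30)) + j(1835, -503)) = (-4066603 - 4341337)/(117*(-569 + 30²) + (72 + 24*(-503))) = -8407940/(117*(-569 + 900) + (72 - 12072)) = -8407940/(117*331 - 12000) = -8407940/(38727 - 12000) = -8407940/26727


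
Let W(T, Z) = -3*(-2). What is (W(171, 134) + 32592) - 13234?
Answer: 19364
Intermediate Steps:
W(T, Z) = 6
(W(171, 134) + 32592) - 13234 = (6 + 32592) - 13234 = 32598 - 13234 = 19364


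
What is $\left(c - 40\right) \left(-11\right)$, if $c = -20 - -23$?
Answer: $407$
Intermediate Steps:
$c = 3$ ($c = -20 + 23 = 3$)
$\left(c - 40\right) \left(-11\right) = \left(3 - 40\right) \left(-11\right) = \left(-37\right) \left(-11\right) = 407$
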